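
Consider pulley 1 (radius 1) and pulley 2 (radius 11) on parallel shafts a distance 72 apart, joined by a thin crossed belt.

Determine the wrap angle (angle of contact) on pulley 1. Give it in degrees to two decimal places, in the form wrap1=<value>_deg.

crossed belt: β = asin((r1+r2)/C) = asin(12/72) = 9.5941°
wrap1 = wrap2 = π + 2β = 199.1881°

wrap1=199.19_deg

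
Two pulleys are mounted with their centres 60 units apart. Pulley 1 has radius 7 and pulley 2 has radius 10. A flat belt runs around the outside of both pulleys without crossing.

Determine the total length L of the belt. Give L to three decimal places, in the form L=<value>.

L=173.557

open belt: β = asin((r2−r1)/C) = asin(3/60) = 2.8660°
wrap1 = π − 2β = 174.2680°
wrap2 = π + 2β = 185.7320°
tangent length = C·cosβ = 59.9250
L = r1·wrap1 + r2·wrap2 + 2·C·cosβ = 7·3.0416 + 10·3.2416 + 2·59.9250 = 173.5571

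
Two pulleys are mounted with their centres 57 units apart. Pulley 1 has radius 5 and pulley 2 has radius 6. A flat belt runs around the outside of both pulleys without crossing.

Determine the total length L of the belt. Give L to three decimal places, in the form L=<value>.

open belt: β = asin((r2−r1)/C) = asin(1/57) = 1.0052°
wrap1 = π − 2β = 177.9895°
wrap2 = π + 2β = 182.0105°
tangent length = C·cosβ = 56.9912
L = r1·wrap1 + r2·wrap2 + 2·C·cosβ = 5·3.1065 + 6·3.1767 + 2·56.9912 = 148.5751

L=148.575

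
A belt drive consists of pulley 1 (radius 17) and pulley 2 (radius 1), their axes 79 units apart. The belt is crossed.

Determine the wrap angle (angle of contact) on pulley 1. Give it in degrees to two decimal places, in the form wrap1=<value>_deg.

wrap1=206.34_deg

crossed belt: β = asin((r1+r2)/C) = asin(18/79) = 13.1704°
wrap1 = wrap2 = π + 2β = 206.3408°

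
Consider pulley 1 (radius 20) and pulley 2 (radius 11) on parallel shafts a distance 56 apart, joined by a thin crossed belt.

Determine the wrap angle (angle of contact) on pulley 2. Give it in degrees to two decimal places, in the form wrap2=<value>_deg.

wrap2=247.22_deg

crossed belt: β = asin((r1+r2)/C) = asin(31/56) = 33.6124°
wrap1 = wrap2 = π + 2β = 247.2247°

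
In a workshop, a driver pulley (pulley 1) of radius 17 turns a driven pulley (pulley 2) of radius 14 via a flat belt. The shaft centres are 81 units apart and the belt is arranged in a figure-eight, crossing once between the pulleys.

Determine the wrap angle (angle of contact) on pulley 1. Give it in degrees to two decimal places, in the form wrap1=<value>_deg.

wrap1=225.00_deg

crossed belt: β = asin((r1+r2)/C) = asin(31/81) = 22.5020°
wrap1 = wrap2 = π + 2β = 225.0040°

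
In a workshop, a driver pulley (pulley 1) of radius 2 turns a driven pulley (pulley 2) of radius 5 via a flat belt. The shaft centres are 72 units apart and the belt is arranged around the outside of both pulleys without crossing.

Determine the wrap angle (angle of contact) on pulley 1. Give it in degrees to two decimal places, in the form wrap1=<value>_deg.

open belt: β = asin((r2−r1)/C) = asin(3/72) = 2.3880°
wrap1 = π − 2β = 175.2240°
wrap2 = π + 2β = 184.7760°

wrap1=175.22_deg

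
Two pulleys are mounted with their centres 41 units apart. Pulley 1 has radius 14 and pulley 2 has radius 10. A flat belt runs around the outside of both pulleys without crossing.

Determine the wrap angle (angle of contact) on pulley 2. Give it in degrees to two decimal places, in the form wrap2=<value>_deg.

open belt: β = asin((r2−r1)/C) = asin(-4/41) = -5.5987°
wrap1 = π − 2β = 191.1975°
wrap2 = π + 2β = 168.8025°

wrap2=168.80_deg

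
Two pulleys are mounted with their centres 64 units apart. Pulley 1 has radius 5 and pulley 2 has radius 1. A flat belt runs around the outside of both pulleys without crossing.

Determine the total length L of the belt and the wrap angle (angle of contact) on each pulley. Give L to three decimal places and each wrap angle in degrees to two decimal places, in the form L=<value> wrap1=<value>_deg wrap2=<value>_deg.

open belt: β = asin((r2−r1)/C) = asin(-4/64) = -3.5833°
wrap1 = π − 2β = 187.1666°
wrap2 = π + 2β = 172.8334°
tangent length = C·cosβ = 63.8749
L = r1·wrap1 + r2·wrap2 + 2·C·cosβ = 5·3.2667 + 1·3.0165 + 2·63.8749 = 147.0996

L=147.100 wrap1=187.17_deg wrap2=172.83_deg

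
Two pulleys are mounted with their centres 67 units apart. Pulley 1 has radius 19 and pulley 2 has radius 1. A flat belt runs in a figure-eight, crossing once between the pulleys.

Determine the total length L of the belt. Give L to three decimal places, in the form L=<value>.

crossed belt: β = asin((r1+r2)/C) = asin(20/67) = 17.3680°
wrap1 = wrap2 = π + 2β = 214.7360°
tangent length = C·cosβ = 63.9453
L = (r1+r2)·wrap + 2·C·cosβ = 20·3.7478 + 2·63.9453 = 202.8476

L=202.848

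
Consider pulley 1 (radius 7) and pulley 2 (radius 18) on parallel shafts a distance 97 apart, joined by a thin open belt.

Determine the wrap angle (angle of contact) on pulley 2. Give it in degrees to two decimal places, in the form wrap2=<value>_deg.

open belt: β = asin((r2−r1)/C) = asin(11/97) = 6.5115°
wrap1 = π − 2β = 166.9771°
wrap2 = π + 2β = 193.0229°

wrap2=193.02_deg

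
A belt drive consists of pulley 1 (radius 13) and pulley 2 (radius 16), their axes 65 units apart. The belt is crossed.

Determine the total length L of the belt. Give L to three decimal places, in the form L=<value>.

crossed belt: β = asin((r1+r2)/C) = asin(29/65) = 26.4972°
wrap1 = wrap2 = π + 2β = 232.9944°
tangent length = C·cosβ = 58.1722
L = (r1+r2)·wrap + 2·C·cosβ = 29·4.0665 + 2·58.1722 = 234.2734

L=234.273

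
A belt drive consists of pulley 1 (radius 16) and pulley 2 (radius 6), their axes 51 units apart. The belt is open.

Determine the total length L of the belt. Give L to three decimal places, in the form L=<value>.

open belt: β = asin((r2−r1)/C) = asin(-10/51) = -11.3077°
wrap1 = π − 2β = 202.6155°
wrap2 = π + 2β = 157.3845°
tangent length = C·cosβ = 50.0100
L = r1·wrap1 + r2·wrap2 + 2·C·cosβ = 16·3.5363 + 6·2.7469 + 2·50.0100 = 173.0822

L=173.082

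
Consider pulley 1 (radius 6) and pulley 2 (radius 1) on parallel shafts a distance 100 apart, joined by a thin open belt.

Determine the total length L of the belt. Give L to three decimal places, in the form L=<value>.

open belt: β = asin((r2−r1)/C) = asin(-5/100) = -2.8660°
wrap1 = π − 2β = 185.7320°
wrap2 = π + 2β = 174.2680°
tangent length = C·cosβ = 99.8749
L = r1·wrap1 + r2·wrap2 + 2·C·cosβ = 6·3.2416 + 1·3.0416 + 2·99.8749 = 222.2412

L=222.241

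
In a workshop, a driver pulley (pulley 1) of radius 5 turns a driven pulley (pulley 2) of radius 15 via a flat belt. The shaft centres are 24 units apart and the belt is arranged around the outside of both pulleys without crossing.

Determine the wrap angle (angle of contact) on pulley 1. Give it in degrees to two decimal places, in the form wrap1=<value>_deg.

open belt: β = asin((r2−r1)/C) = asin(10/24) = 24.6243°
wrap1 = π − 2β = 130.7514°
wrap2 = π + 2β = 229.2486°

wrap1=130.75_deg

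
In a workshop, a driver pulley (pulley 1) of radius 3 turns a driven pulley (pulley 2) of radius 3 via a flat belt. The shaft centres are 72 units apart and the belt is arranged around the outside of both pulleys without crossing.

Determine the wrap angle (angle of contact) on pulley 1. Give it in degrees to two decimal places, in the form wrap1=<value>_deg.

wrap1=180.00_deg

open belt: β = asin((r2−r1)/C) = asin(0/72) = 0.0000°
wrap1 = π − 2β = 180.0000°
wrap2 = π + 2β = 180.0000°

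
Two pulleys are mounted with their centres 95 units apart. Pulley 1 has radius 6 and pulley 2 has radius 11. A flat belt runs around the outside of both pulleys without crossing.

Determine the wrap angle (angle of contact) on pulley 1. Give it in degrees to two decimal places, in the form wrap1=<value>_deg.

open belt: β = asin((r2−r1)/C) = asin(5/95) = 3.0170°
wrap1 = π − 2β = 173.9661°
wrap2 = π + 2β = 186.0339°

wrap1=173.97_deg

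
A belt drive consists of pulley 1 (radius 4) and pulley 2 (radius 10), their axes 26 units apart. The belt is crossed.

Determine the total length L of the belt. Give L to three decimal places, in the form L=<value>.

L=103.721

crossed belt: β = asin((r1+r2)/C) = asin(14/26) = 32.5790°
wrap1 = wrap2 = π + 2β = 245.1579°
tangent length = C·cosβ = 21.9089
L = (r1+r2)·wrap + 2·C·cosβ = 14·4.2788 + 2·21.9089 = 103.7212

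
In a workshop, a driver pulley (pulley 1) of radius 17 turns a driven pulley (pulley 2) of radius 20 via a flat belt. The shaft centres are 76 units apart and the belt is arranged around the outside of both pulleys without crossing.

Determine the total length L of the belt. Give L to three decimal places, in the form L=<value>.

L=268.357

open belt: β = asin((r2−r1)/C) = asin(3/76) = 2.2623°
wrap1 = π − 2β = 175.4755°
wrap2 = π + 2β = 184.5245°
tangent length = C·cosβ = 75.9408
L = r1·wrap1 + r2·wrap2 + 2·C·cosβ = 17·3.0626 + 20·3.2206 + 2·75.9408 = 268.3574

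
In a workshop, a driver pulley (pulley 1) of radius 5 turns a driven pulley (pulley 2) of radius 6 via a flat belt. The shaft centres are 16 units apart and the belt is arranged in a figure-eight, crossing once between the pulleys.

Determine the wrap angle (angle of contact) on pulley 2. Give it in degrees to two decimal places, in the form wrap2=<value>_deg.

crossed belt: β = asin((r1+r2)/C) = asin(11/16) = 43.4325°
wrap1 = wrap2 = π + 2β = 266.8651°

wrap2=266.87_deg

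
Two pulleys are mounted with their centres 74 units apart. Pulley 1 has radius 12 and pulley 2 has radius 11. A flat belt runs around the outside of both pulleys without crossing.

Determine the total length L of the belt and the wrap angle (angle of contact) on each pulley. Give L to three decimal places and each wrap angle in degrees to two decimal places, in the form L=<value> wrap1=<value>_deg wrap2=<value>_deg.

open belt: β = asin((r2−r1)/C) = asin(-1/74) = -0.7743°
wrap1 = π − 2β = 181.5486°
wrap2 = π + 2β = 178.4514°
tangent length = C·cosβ = 73.9932
L = r1·wrap1 + r2·wrap2 + 2·C·cosβ = 12·3.1686 + 11·3.1146 + 2·73.9932 = 220.2701

L=220.270 wrap1=181.55_deg wrap2=178.45_deg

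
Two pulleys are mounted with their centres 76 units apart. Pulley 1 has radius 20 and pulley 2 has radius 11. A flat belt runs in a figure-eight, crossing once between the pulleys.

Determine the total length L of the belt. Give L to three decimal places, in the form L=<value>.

L=262.219

crossed belt: β = asin((r1+r2)/C) = asin(31/76) = 24.0727°
wrap1 = wrap2 = π + 2β = 228.1453°
tangent length = C·cosβ = 69.3902
L = (r1+r2)·wrap + 2·C·cosβ = 31·3.9819 + 2·69.3902 = 262.2189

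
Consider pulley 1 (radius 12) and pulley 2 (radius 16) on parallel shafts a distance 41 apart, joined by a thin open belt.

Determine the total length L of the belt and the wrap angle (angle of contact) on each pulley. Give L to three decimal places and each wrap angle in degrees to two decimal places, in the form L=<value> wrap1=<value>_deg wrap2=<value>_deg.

open belt: β = asin((r2−r1)/C) = asin(4/41) = 5.5987°
wrap1 = π − 2β = 168.8025°
wrap2 = π + 2β = 191.1975°
tangent length = C·cosβ = 40.8044
L = r1·wrap1 + r2·wrap2 + 2·C·cosβ = 12·2.9462 + 16·3.3370 + 2·40.8044 = 170.3551

L=170.355 wrap1=168.80_deg wrap2=191.20_deg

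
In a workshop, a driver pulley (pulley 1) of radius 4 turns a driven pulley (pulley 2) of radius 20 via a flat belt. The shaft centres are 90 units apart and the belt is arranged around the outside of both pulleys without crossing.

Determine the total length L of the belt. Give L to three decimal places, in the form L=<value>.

open belt: β = asin((r2−r1)/C) = asin(16/90) = 10.2403°
wrap1 = π − 2β = 159.5193°
wrap2 = π + 2β = 200.4807°
tangent length = C·cosβ = 88.5664
L = r1·wrap1 + r2·wrap2 + 2·C·cosβ = 4·2.7841 + 20·3.4990 + 2·88.5664 = 258.2502

L=258.250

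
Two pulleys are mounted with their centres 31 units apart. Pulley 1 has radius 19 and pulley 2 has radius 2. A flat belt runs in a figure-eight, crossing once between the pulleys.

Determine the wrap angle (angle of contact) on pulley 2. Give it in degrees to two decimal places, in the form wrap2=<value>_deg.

wrap2=265.28_deg

crossed belt: β = asin((r1+r2)/C) = asin(21/31) = 42.6423°
wrap1 = wrap2 = π + 2β = 265.2846°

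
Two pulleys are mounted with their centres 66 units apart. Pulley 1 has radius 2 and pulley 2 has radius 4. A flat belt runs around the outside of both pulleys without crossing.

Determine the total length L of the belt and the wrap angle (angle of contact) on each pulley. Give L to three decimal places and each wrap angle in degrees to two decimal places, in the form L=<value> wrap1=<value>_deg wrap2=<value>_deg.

open belt: β = asin((r2−r1)/C) = asin(2/66) = 1.7365°
wrap1 = π − 2β = 176.5270°
wrap2 = π + 2β = 183.4730°
tangent length = C·cosβ = 65.9697
L = r1·wrap1 + r2·wrap2 + 2·C·cosβ = 2·3.0810 + 4·3.2022 + 2·65.9697 = 150.9102

L=150.910 wrap1=176.53_deg wrap2=183.47_deg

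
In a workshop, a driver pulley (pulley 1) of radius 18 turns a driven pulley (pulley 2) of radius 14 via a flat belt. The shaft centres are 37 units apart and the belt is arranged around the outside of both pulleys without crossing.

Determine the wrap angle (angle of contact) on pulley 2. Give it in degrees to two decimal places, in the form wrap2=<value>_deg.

wrap2=167.59_deg

open belt: β = asin((r2−r1)/C) = asin(-4/37) = -6.2063°
wrap1 = π − 2β = 192.4125°
wrap2 = π + 2β = 167.5875°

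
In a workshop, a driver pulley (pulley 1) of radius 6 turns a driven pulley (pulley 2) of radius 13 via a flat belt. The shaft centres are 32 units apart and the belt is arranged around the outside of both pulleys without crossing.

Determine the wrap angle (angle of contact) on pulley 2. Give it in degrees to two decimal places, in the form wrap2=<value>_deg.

open belt: β = asin((r2−r1)/C) = asin(7/32) = 12.6356°
wrap1 = π − 2β = 154.7287°
wrap2 = π + 2β = 205.2713°

wrap2=205.27_deg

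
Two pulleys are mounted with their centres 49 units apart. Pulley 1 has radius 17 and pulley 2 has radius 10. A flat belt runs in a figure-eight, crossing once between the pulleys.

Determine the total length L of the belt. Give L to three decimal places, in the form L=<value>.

crossed belt: β = asin((r1+r2)/C) = asin(27/49) = 33.4370°
wrap1 = wrap2 = π + 2β = 246.8741°
tangent length = C·cosβ = 40.8901
L = (r1+r2)·wrap + 2·C·cosβ = 27·4.3088 + 2·40.8901 = 198.1169

L=198.117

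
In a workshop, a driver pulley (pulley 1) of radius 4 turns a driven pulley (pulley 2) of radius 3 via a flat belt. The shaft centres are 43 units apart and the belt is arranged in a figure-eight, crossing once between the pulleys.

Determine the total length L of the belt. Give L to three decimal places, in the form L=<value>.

crossed belt: β = asin((r1+r2)/C) = asin(7/43) = 9.3689°
wrap1 = wrap2 = π + 2β = 198.7378°
tangent length = C·cosβ = 42.4264
L = (r1+r2)·wrap + 2·C·cosβ = 7·3.4686 + 2·42.4264 = 109.1332

L=109.133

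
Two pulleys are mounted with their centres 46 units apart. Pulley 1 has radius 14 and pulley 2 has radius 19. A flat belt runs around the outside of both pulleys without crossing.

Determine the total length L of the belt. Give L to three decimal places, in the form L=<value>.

L=196.217

open belt: β = asin((r2−r1)/C) = asin(5/46) = 6.2401°
wrap1 = π − 2β = 167.5197°
wrap2 = π + 2β = 192.4803°
tangent length = C·cosβ = 45.7275
L = r1·wrap1 + r2·wrap2 + 2·C·cosβ = 14·2.9238 + 19·3.3594 + 2·45.7275 = 196.2166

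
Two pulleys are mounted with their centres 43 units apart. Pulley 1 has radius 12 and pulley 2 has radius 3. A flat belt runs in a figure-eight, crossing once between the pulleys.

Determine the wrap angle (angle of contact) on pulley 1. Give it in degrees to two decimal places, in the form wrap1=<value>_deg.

crossed belt: β = asin((r1+r2)/C) = asin(15/43) = 20.4162°
wrap1 = wrap2 = π + 2β = 220.8324°

wrap1=220.83_deg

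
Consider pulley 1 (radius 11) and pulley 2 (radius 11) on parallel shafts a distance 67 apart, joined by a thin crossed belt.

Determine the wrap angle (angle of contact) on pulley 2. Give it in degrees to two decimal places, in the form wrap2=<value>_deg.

crossed belt: β = asin((r1+r2)/C) = asin(22/67) = 19.1692°
wrap1 = wrap2 = π + 2β = 218.3383°

wrap2=218.34_deg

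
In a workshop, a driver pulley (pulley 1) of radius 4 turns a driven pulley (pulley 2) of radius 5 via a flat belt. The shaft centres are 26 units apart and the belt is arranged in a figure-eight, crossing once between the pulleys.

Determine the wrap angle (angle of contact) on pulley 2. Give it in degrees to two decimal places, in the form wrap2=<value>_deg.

wrap2=220.50_deg

crossed belt: β = asin((r1+r2)/C) = asin(9/26) = 20.2522°
wrap1 = wrap2 = π + 2β = 220.5045°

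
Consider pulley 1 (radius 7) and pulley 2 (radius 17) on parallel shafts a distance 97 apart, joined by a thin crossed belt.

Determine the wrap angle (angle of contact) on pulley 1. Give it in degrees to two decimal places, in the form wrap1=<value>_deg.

crossed belt: β = asin((r1+r2)/C) = asin(24/97) = 14.3251°
wrap1 = wrap2 = π + 2β = 208.6501°

wrap1=208.65_deg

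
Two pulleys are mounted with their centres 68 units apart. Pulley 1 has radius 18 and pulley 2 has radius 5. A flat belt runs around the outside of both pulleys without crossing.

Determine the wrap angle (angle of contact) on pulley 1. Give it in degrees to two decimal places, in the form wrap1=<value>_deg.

open belt: β = asin((r2−r1)/C) = asin(-13/68) = -11.0214°
wrap1 = π − 2β = 202.0429°
wrap2 = π + 2β = 157.9571°

wrap1=202.04_deg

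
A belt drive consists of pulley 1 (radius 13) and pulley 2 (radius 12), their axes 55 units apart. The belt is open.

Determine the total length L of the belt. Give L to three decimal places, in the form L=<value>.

open belt: β = asin((r2−r1)/C) = asin(-1/55) = -1.0418°
wrap1 = π − 2β = 182.0836°
wrap2 = π + 2β = 177.9164°
tangent length = C·cosβ = 54.9909
L = r1·wrap1 + r2·wrap2 + 2·C·cosβ = 13·3.1780 + 12·3.1052 + 2·54.9909 = 188.5580

L=188.558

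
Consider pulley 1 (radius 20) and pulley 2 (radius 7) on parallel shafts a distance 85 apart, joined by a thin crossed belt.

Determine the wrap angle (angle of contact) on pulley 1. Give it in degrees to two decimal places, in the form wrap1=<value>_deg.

wrap1=217.04_deg

crossed belt: β = asin((r1+r2)/C) = asin(27/85) = 18.5207°
wrap1 = wrap2 = π + 2β = 217.0414°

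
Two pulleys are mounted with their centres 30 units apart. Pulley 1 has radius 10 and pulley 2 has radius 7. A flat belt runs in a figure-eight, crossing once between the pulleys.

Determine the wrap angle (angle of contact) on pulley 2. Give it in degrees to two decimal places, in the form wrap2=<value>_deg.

crossed belt: β = asin((r1+r2)/C) = asin(17/30) = 34.5181°
wrap1 = wrap2 = π + 2β = 249.0362°

wrap2=249.04_deg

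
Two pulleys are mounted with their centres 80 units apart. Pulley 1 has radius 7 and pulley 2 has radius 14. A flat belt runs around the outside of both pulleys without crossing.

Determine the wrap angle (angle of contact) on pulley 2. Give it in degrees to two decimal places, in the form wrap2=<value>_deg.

wrap2=190.04_deg

open belt: β = asin((r2−r1)/C) = asin(7/80) = 5.0198°
wrap1 = π − 2β = 169.9604°
wrap2 = π + 2β = 190.0396°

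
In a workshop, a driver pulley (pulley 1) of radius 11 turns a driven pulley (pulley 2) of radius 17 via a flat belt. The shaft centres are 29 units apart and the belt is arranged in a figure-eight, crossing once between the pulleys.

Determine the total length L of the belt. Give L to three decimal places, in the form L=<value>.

L=176.280

crossed belt: β = asin((r1+r2)/C) = asin(28/29) = 74.9098°
wrap1 = wrap2 = π + 2β = 329.8196°
tangent length = C·cosβ = 7.5498
L = (r1+r2)·wrap + 2·C·cosβ = 28·5.7564 + 2·7.5498 = 176.2799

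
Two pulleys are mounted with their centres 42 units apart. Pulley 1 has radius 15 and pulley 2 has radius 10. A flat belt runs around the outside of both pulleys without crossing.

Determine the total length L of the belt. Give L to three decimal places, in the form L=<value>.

L=163.136

open belt: β = asin((r2−r1)/C) = asin(-5/42) = -6.8371°
wrap1 = π − 2β = 193.6743°
wrap2 = π + 2β = 166.3257°
tangent length = C·cosβ = 41.7013
L = r1·wrap1 + r2·wrap2 + 2·C·cosβ = 15·3.3803 + 10·2.9029 + 2·41.7013 = 163.1358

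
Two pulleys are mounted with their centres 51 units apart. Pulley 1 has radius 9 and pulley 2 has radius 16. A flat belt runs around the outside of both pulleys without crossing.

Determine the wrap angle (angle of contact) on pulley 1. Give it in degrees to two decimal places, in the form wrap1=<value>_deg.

open belt: β = asin((r2−r1)/C) = asin(7/51) = 7.8890°
wrap1 = π − 2β = 164.2219°
wrap2 = π + 2β = 195.7781°

wrap1=164.22_deg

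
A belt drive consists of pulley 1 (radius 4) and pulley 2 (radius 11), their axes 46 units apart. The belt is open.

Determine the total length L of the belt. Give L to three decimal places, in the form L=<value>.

open belt: β = asin((r2−r1)/C) = asin(7/46) = 8.7529°
wrap1 = π − 2β = 162.4941°
wrap2 = π + 2β = 197.5059°
tangent length = C·cosβ = 45.4643
L = r1·wrap1 + r2·wrap2 + 2·C·cosβ = 4·2.8361 + 11·3.4471 + 2·45.4643 = 140.1912

L=140.191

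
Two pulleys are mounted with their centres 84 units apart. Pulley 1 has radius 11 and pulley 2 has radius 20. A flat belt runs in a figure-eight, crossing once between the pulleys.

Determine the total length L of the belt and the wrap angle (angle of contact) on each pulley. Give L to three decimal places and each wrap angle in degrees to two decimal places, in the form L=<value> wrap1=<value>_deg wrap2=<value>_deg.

L=276.965 wrap1=223.31_deg wrap2=223.31_deg

crossed belt: β = asin((r1+r2)/C) = asin(31/84) = 21.6569°
wrap1 = wrap2 = π + 2β = 223.3138°
tangent length = C·cosβ = 78.0705
L = (r1+r2)·wrap + 2·C·cosβ = 31·3.8976 + 2·78.0705 = 276.9653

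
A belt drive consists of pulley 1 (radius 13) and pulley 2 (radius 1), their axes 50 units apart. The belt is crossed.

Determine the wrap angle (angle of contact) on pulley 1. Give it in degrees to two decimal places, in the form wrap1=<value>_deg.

wrap1=212.52_deg

crossed belt: β = asin((r1+r2)/C) = asin(14/50) = 16.2602°
wrap1 = wrap2 = π + 2β = 212.5204°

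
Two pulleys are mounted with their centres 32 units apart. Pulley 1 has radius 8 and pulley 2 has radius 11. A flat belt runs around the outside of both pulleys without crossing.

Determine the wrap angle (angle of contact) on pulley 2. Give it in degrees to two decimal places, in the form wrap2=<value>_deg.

open belt: β = asin((r2−r1)/C) = asin(3/32) = 5.3794°
wrap1 = π − 2β = 169.2412°
wrap2 = π + 2β = 190.7588°

wrap2=190.76_deg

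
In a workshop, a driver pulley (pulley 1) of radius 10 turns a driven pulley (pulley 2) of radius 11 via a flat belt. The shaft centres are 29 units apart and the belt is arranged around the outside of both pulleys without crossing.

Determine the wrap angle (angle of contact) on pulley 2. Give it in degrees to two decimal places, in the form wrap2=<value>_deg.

open belt: β = asin((r2−r1)/C) = asin(1/29) = 1.9761°
wrap1 = π − 2β = 176.0478°
wrap2 = π + 2β = 183.9522°

wrap2=183.95_deg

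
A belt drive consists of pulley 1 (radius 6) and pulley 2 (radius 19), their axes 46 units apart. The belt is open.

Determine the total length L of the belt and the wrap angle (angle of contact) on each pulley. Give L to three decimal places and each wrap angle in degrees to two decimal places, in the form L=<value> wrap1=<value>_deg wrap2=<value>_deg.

L=174.239 wrap1=147.17_deg wrap2=212.83_deg

open belt: β = asin((r2−r1)/C) = asin(13/46) = 16.4160°
wrap1 = π − 2β = 147.1681°
wrap2 = π + 2β = 212.8319°
tangent length = C·cosβ = 44.1248
L = r1·wrap1 + r2·wrap2 + 2·C·cosβ = 6·2.5686 + 19·3.7146 + 2·44.1248 = 174.2388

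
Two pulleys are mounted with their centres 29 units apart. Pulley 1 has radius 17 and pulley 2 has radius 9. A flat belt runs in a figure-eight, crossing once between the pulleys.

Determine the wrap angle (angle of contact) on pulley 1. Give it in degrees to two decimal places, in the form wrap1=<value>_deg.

wrap1=307.42_deg

crossed belt: β = asin((r1+r2)/C) = asin(26/29) = 63.7084°
wrap1 = wrap2 = π + 2β = 307.4169°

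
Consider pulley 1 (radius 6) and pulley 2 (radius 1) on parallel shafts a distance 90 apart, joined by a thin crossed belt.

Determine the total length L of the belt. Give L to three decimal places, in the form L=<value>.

crossed belt: β = asin((r1+r2)/C) = asin(7/90) = 4.4608°
wrap1 = wrap2 = π + 2β = 188.9217°
tangent length = C·cosβ = 89.7274
L = (r1+r2)·wrap + 2·C·cosβ = 7·3.2973 + 2·89.7274 = 202.5359

L=202.536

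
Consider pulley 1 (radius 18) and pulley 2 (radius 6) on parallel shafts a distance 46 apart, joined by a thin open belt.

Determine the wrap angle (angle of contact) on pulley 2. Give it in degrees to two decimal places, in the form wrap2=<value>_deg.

open belt: β = asin((r2−r1)/C) = asin(-12/46) = -15.1217°
wrap1 = π − 2β = 210.2433°
wrap2 = π + 2β = 149.7567°

wrap2=149.76_deg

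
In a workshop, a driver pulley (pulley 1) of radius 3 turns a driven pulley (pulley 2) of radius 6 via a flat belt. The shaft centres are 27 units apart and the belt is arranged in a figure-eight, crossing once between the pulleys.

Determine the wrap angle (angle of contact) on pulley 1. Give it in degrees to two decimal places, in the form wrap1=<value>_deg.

crossed belt: β = asin((r1+r2)/C) = asin(9/27) = 19.4712°
wrap1 = wrap2 = π + 2β = 218.9424°

wrap1=218.94_deg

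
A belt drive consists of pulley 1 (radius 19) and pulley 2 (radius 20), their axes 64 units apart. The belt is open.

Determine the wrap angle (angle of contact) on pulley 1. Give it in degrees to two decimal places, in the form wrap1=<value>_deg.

open belt: β = asin((r2−r1)/C) = asin(1/64) = 0.8953°
wrap1 = π − 2β = 178.2094°
wrap2 = π + 2β = 181.7906°

wrap1=178.21_deg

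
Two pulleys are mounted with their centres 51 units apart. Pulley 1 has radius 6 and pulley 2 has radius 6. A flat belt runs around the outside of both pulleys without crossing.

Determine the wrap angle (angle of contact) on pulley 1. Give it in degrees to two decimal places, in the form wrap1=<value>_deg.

wrap1=180.00_deg

open belt: β = asin((r2−r1)/C) = asin(0/51) = 0.0000°
wrap1 = π − 2β = 180.0000°
wrap2 = π + 2β = 180.0000°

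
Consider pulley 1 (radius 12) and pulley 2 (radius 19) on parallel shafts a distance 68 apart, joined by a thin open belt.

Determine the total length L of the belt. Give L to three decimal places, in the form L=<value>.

L=234.111

open belt: β = asin((r2−r1)/C) = asin(7/68) = 5.9086°
wrap1 = π − 2β = 168.1829°
wrap2 = π + 2β = 191.8171°
tangent length = C·cosβ = 67.6387
L = r1·wrap1 + r2·wrap2 + 2·C·cosβ = 12·2.9353 + 19·3.3478 + 2·67.6387 = 234.1106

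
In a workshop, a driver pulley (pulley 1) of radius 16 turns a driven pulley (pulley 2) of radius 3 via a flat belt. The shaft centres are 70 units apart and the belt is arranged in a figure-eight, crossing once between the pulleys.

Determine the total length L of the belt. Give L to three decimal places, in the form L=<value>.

crossed belt: β = asin((r1+r2)/C) = asin(19/70) = 15.7493°
wrap1 = wrap2 = π + 2β = 211.4986°
tangent length = C·cosβ = 67.3721
L = (r1+r2)·wrap + 2·C·cosβ = 19·3.6913 + 2·67.3721 = 204.8798

L=204.880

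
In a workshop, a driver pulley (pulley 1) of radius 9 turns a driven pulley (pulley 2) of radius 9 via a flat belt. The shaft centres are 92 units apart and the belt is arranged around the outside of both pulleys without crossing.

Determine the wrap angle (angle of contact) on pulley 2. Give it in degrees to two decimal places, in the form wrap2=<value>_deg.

wrap2=180.00_deg

open belt: β = asin((r2−r1)/C) = asin(0/92) = 0.0000°
wrap1 = π − 2β = 180.0000°
wrap2 = π + 2β = 180.0000°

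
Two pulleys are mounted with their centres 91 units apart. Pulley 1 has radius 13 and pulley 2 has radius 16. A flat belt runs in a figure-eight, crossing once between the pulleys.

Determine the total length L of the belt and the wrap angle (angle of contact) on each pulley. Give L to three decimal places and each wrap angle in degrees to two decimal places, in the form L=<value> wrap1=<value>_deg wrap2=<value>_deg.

crossed belt: β = asin((r1+r2)/C) = asin(29/91) = 18.5832°
wrap1 = wrap2 = π + 2β = 217.1664°
tangent length = C·cosβ = 86.2554
L = (r1+r2)·wrap + 2·C·cosβ = 29·3.7903 + 2·86.2554 = 282.4287

L=282.429 wrap1=217.17_deg wrap2=217.17_deg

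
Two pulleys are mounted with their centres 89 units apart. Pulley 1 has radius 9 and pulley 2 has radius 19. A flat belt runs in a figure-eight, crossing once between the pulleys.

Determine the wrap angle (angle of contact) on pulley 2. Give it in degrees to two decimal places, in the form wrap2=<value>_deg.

crossed belt: β = asin((r1+r2)/C) = asin(28/89) = 18.3371°
wrap1 = wrap2 = π + 2β = 216.6741°

wrap2=216.67_deg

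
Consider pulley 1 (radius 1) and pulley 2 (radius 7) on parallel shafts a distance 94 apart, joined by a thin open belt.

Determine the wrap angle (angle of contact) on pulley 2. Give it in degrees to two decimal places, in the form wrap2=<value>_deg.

open belt: β = asin((r2−r1)/C) = asin(6/94) = 3.6597°
wrap1 = π − 2β = 172.6807°
wrap2 = π + 2β = 187.3193°

wrap2=187.32_deg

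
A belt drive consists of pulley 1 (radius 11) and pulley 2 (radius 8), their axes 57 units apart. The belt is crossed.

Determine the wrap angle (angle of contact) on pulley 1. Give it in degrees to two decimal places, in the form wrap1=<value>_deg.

crossed belt: β = asin((r1+r2)/C) = asin(19/57) = 19.4712°
wrap1 = wrap2 = π + 2β = 218.9424°

wrap1=218.94_deg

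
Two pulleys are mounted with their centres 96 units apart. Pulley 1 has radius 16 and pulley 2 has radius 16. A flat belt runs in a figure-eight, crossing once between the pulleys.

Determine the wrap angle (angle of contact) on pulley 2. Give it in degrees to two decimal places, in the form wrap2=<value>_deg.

crossed belt: β = asin((r1+r2)/C) = asin(32/96) = 19.4712°
wrap1 = wrap2 = π + 2β = 218.9424°

wrap2=218.94_deg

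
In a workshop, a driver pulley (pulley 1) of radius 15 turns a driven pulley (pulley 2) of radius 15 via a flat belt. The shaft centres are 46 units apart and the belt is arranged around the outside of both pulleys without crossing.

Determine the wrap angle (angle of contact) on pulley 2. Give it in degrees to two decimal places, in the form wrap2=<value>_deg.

wrap2=180.00_deg

open belt: β = asin((r2−r1)/C) = asin(0/46) = 0.0000°
wrap1 = π − 2β = 180.0000°
wrap2 = π + 2β = 180.0000°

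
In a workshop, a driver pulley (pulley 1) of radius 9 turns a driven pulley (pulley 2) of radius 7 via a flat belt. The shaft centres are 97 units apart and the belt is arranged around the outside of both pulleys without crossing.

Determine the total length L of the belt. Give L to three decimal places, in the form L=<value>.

L=244.307

open belt: β = asin((r2−r1)/C) = asin(-2/97) = -1.1814°
wrap1 = π − 2β = 182.3629°
wrap2 = π + 2β = 177.6371°
tangent length = C·cosβ = 96.9794
L = r1·wrap1 + r2·wrap2 + 2·C·cosβ = 9·3.1828 + 7·3.1004 + 2·96.9794 = 244.3067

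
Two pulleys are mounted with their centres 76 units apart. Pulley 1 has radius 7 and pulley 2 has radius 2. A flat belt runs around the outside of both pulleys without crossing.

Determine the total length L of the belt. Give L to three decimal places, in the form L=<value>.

open belt: β = asin((r2−r1)/C) = asin(-5/76) = -3.7722°
wrap1 = π − 2β = 187.5444°
wrap2 = π + 2β = 172.4556°
tangent length = C·cosβ = 75.8353
L = r1·wrap1 + r2·wrap2 + 2·C·cosβ = 7·3.2733 + 2·3.0099 + 2·75.8353 = 180.6034

L=180.603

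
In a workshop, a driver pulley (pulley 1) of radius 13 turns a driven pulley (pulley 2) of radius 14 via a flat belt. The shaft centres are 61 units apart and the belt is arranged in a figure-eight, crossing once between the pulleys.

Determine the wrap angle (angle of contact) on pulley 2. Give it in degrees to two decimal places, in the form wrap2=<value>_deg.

crossed belt: β = asin((r1+r2)/C) = asin(27/61) = 26.2714°
wrap1 = wrap2 = π + 2β = 232.5427°

wrap2=232.54_deg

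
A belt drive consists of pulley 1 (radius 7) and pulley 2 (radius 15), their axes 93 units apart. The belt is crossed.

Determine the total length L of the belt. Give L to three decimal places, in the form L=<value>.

crossed belt: β = asin((r1+r2)/C) = asin(22/93) = 13.6835°
wrap1 = wrap2 = π + 2β = 207.3671°
tangent length = C·cosβ = 90.3604
L = (r1+r2)·wrap + 2·C·cosβ = 22·3.6192 + 2·90.3604 = 260.3440

L=260.344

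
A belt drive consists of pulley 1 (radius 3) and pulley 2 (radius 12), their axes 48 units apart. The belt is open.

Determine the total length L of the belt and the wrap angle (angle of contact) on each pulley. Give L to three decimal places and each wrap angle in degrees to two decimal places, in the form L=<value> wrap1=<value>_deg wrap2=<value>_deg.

L=144.816 wrap1=158.39_deg wrap2=201.61_deg

open belt: β = asin((r2−r1)/C) = asin(9/48) = 10.8069°
wrap1 = π − 2β = 158.3862°
wrap2 = π + 2β = 201.6138°
tangent length = C·cosβ = 47.1487
L = r1·wrap1 + r2·wrap2 + 2·C·cosβ = 3·2.7644 + 12·3.5188 + 2·47.1487 = 144.8164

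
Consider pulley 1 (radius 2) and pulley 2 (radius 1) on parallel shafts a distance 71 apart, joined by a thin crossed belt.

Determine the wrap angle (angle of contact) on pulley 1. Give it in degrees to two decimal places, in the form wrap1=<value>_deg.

crossed belt: β = asin((r1+r2)/C) = asin(3/71) = 2.4217°
wrap1 = wrap2 = π + 2β = 184.8433°

wrap1=184.84_deg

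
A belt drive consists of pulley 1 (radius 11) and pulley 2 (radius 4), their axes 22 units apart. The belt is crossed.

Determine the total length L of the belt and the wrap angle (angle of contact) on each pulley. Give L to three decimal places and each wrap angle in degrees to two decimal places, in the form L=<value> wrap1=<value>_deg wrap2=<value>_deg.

L=101.818 wrap1=265.97_deg wrap2=265.97_deg

crossed belt: β = asin((r1+r2)/C) = asin(15/22) = 42.9859°
wrap1 = wrap2 = π + 2β = 265.9718°
tangent length = C·cosβ = 16.0935
L = (r1+r2)·wrap + 2·C·cosβ = 15·4.6421 + 2·16.0935 = 101.8182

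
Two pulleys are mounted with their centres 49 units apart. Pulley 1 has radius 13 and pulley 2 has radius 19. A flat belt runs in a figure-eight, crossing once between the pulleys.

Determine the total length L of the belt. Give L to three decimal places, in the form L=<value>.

crossed belt: β = asin((r1+r2)/C) = asin(32/49) = 40.7728°
wrap1 = wrap2 = π + 2β = 261.5456°
tangent length = C·cosβ = 37.1080
L = (r1+r2)·wrap + 2·C·cosβ = 32·4.5648 + 2·37.1080 = 220.2905

L=220.291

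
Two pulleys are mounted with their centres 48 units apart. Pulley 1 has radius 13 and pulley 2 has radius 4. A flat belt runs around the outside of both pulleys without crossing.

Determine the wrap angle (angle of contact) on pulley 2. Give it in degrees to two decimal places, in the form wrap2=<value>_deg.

wrap2=158.39_deg

open belt: β = asin((r2−r1)/C) = asin(-9/48) = -10.8069°
wrap1 = π − 2β = 201.6138°
wrap2 = π + 2β = 158.3862°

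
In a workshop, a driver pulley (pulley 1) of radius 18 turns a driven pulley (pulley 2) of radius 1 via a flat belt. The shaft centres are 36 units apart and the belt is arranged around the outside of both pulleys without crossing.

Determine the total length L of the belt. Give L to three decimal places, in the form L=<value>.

L=139.878

open belt: β = asin((r2−r1)/C) = asin(-17/36) = -28.1786°
wrap1 = π − 2β = 236.3573°
wrap2 = π + 2β = 123.6427°
tangent length = C·cosβ = 31.7333
L = r1·wrap1 + r2·wrap2 + 2·C·cosβ = 18·4.1252 + 1·2.1580 + 2·31.7333 = 139.8783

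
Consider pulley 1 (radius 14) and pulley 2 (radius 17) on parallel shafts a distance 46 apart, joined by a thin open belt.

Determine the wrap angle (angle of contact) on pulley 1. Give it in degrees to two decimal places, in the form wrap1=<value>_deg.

wrap1=172.52_deg

open belt: β = asin((r2−r1)/C) = asin(3/46) = 3.7393°
wrap1 = π − 2β = 172.5213°
wrap2 = π + 2β = 187.4787°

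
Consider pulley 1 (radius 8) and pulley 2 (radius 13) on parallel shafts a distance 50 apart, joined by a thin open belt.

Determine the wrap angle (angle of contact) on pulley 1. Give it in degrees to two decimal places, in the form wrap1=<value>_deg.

wrap1=168.52_deg

open belt: β = asin((r2−r1)/C) = asin(5/50) = 5.7392°
wrap1 = π − 2β = 168.5217°
wrap2 = π + 2β = 191.4783°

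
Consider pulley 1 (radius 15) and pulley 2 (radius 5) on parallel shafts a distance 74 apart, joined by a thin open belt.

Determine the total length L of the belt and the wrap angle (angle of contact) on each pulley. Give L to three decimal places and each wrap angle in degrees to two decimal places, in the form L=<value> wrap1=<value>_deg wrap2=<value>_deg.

L=212.185 wrap1=195.53_deg wrap2=164.47_deg

open belt: β = asin((r2−r1)/C) = asin(-10/74) = -7.7664°
wrap1 = π − 2β = 195.5329°
wrap2 = π + 2β = 164.4671°
tangent length = C·cosβ = 73.3212
L = r1·wrap1 + r2·wrap2 + 2·C·cosβ = 15·3.4127 + 5·2.8705 + 2·73.3212 = 212.1853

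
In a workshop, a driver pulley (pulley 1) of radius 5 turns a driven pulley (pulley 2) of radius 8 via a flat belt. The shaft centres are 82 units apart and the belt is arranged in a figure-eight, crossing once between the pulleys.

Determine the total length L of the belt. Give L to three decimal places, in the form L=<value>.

crossed belt: β = asin((r1+r2)/C) = asin(13/82) = 9.1220°
wrap1 = wrap2 = π + 2β = 198.2439°
tangent length = C·cosβ = 80.9630
L = (r1+r2)·wrap + 2·C·cosβ = 13·3.4600 + 2·80.9630 = 206.9060

L=206.906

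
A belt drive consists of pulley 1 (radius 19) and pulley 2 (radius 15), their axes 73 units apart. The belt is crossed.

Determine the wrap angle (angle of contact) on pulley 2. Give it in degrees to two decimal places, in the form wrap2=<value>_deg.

crossed belt: β = asin((r1+r2)/C) = asin(34/73) = 27.7590°
wrap1 = wrap2 = π + 2β = 235.5180°

wrap2=235.52_deg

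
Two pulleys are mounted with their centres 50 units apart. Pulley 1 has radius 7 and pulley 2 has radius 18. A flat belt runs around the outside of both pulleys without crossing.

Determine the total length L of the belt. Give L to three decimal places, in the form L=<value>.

open belt: β = asin((r2−r1)/C) = asin(11/50) = 12.7090°
wrap1 = π − 2β = 154.5819°
wrap2 = π + 2β = 205.4181°
tangent length = C·cosβ = 48.7750
L = r1·wrap1 + r2·wrap2 + 2·C·cosβ = 7·2.6980 + 18·3.5852 + 2·48.7750 = 180.9697

L=180.970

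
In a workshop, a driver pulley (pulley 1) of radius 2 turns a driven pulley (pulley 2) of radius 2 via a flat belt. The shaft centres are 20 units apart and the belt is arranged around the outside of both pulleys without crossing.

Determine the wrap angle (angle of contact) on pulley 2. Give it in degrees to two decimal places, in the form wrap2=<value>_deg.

open belt: β = asin((r2−r1)/C) = asin(0/20) = 0.0000°
wrap1 = π − 2β = 180.0000°
wrap2 = π + 2β = 180.0000°

wrap2=180.00_deg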